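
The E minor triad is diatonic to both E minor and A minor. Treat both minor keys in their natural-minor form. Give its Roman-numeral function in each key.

The scale of E minor (natural minor) is E F♯ G A B C D; E is degree 1, and the triad built there (E-G-B) is minor, so it is i.
The scale of A minor (natural minor) is A B C D E F G; E is degree 5, and the triad built there (E-G-B) is minor, so it is v.

i in E minor; v in A minor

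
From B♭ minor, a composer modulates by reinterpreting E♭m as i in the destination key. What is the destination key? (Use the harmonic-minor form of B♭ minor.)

E♭ minor

The numeral i denotes a minor triad on scale degree 1. With E♭ on degree 1, the tonic of the new key is E♭.
Degree 1 carries a minor triad in minor keys, so the destination is E♭ minor.
Check: the diatonic triads of E♭ minor (natural minor) are E♭m (i), Fdim (ii°), G♭ (III), A♭m (iv), B♭m (v), C♭ (VI), D♭ (VII) — E♭m is indeed i.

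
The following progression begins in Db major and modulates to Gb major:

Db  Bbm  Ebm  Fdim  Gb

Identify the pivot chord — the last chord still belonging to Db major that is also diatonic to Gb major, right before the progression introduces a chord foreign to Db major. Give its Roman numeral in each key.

Chords diatonic to Db major: Db, Ebm, Fm, Gb, Ab, Bbm, Cdim.
Reading the progression, the first chord not in that set is Fdim, so the modulation leaves Db major there.
The chord immediately before Fdim is Ebm, which is diatonic to both keys: ii in Db major and vi in Gb major.

Ebm — ii in Db major, vi in Gb major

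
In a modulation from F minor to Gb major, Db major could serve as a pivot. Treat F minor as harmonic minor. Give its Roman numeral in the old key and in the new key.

The scale of F minor (harmonic minor) is F G Ab Bb C Db E; Db is degree 6, and the triad built there (Db-F-Ab) is major, so it is VI.
The scale of Gb major is Gb Ab Bb Cb Db Eb F; Db is degree 5, and the triad built there (Db-F-Ab) is major, so it is V.

VI in F minor; V in Gb major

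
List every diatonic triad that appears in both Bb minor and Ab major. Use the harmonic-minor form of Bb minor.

Triads in Bb minor (harmonic minor): Bb minor (i), C diminished (ii°), Db augmented (III+), Eb minor (iv), F major (V), Gb major (VI), A diminished (vii°).
Triads in Ab major: Ab major (I), Bb minor (ii), C minor (iii), Db major (IV), Eb major (V), F minor (vi), G diminished (vii°).
Shared triads with their functions: Bb minor (i in Bb minor, ii in Ab major).

Bbm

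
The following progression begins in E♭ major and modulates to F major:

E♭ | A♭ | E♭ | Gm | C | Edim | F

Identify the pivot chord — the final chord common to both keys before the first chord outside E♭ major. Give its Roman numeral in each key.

Gm — iii in E♭ major, ii in F major

Chords diatonic to E♭ major: E♭, Fm, Gm, A♭, B♭, Cm, Ddim.
Reading the progression, the first chord not in that set is C, so the modulation leaves E♭ major there.
The chord immediately before C is Gm, which is diatonic to both keys: iii in E♭ major and ii in F major.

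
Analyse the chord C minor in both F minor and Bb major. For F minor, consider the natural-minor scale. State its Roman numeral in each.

The scale of F minor (natural minor) is F G Ab Bb C Db Eb; C is degree 5, and the triad built there (C-Eb-G) is minor, so it is v.
The scale of Bb major is Bb C D Eb F G A; C is degree 2, and the triad built there (C-Eb-G) is minor, so it is ii.

v in F minor; ii in Bb major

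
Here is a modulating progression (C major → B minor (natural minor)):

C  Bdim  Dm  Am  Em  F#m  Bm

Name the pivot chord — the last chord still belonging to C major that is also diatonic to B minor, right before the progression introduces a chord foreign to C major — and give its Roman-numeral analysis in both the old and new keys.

Em — iii in C major, iv in B minor

Chords diatonic to C major: C, Dm, Em, F, G, Am, Bdim.
Reading the progression, the first chord not in that set is F#m, so the modulation leaves C major there.
The chord immediately before F#m is Em, which is diatonic to both keys: iii in C major and iv in B minor.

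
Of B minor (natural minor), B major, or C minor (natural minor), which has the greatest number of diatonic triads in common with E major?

B major

Triads of E major: E (I), F#m (ii), G#m (iii), A (IV), B (V), C#m (vi), D#dim (vii°).
B minor (natural minor) shares 2: F#m, A.
B major shares 4: E, G#m, B, C#m.
C minor (natural minor) shares 0: none.
The most common triads (4) are shared with B major.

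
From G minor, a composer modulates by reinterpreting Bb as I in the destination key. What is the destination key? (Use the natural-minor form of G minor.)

Bb major

The numeral I denotes a major triad on scale degree 1. With Bb on degree 1, the tonic of the new key is Bb.
Degree 1 carries a major triad in major keys, so the destination is Bb major.
Check: the diatonic triads of Bb major are Bb (I), Cm (ii), Dm (iii), Eb (IV), F (V), Gm (vi), Adim (vii°) — Bb is indeed I.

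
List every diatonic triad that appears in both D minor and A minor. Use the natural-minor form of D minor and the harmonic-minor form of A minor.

Triads in D minor (natural minor): Dm (i), Edim (ii°), F (III), Gm (iv), Am (v), B♭ (VI), C (VII).
Triads in A minor (harmonic minor): Am (i), Bdim (ii°), Caug (III+), Dm (iv), E (V), F (VI), G♯dim (vii°).
Shared triads with their functions: Dm (i in D minor, iv in A minor); F (III in D minor, VI in A minor); Am (v in D minor, i in A minor).

Dm, F, Am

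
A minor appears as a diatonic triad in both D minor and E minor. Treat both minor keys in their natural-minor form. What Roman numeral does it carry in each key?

v in D minor; iv in E minor

The scale of D minor (natural minor) is D E F G A Bb C; A is degree 5, and the triad built there (A-C-E) is minor, so it is v.
The scale of E minor (natural minor) is E F# G A B C D; A is degree 4, and the triad built there (A-C-E) is minor, so it is iv.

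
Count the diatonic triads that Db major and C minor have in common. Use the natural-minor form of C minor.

Diatonic triads of Db major: Db (I), Ebm (ii), Fm (iii), Gb (IV), Ab (V), Bbm (vi), Cdim (vii°).
Diatonic triads of C minor (natural minor): Cm (i), Ddim (ii°), Eb (III), Fm (iv), Gm (v), Ab (VI), Bb (VII).
Matching root and quality in both lists: Fm, Ab.
That gives 2 common triads.

2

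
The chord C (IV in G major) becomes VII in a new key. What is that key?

The numeral VII denotes a major triad on scale degree 7. With C on degree 7, the tonic of the new key is D.
Degree 7 carries a major triad in natural-minor keys, so the destination is D minor.
Check: the diatonic triads of D minor (natural minor) are Dm (i), Edim (ii°), F (III), Gm (iv), Am (v), B♭ (VI), C (VII) — C is indeed VII.

D minor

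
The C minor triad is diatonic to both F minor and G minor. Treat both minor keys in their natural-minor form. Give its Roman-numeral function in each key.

v in F minor; iv in G minor

The scale of F minor (natural minor) is F G Ab Bb C Db Eb; C is degree 5, and the triad built there (C-Eb-G) is minor, so it is v.
The scale of G minor (natural minor) is G A Bb C D Eb F; C is degree 4, and the triad built there (C-Eb-G) is minor, so it is iv.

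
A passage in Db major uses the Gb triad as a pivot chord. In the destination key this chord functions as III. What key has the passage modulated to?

The numeral III denotes a major triad on scale degree 3. With Gb on degree 3, the tonic of the new key is Eb.
Degree 3 carries a major triad in natural-minor keys, so the destination is Eb minor.
Check: the diatonic triads of Eb minor (natural minor) are Ebm (i), Fdim (ii°), Gb (III), Abm (iv), Bbm (v), Cb (VI), Db (VII) — Gb is indeed III.

Eb minor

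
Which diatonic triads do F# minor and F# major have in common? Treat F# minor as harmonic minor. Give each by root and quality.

C#, E#dim

Triads in F# minor (harmonic minor): F# minor (i), G# diminished (ii°), A augmented (III+), B minor (iv), C# major (V), D major (VI), E# diminished (vii°).
Triads in F# major: F# major (I), G# minor (ii), A# minor (iii), B major (IV), C# major (V), D# minor (vi), E# diminished (vii°).
Shared triads with their functions: C# major (V in F# minor, V in F# major); E# diminished (vii° in F# minor, vii° in F# major).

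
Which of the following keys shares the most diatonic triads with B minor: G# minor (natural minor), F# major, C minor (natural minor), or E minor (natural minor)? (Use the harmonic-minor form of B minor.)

Triads of B minor (harmonic minor): Bm (i), C#dim (ii°), Daug (III+), Em (iv), F# (V), G (VI), A#dim (vii°).
G# minor (natural minor) shares 2: F#, A#dim.
F# major shares 1: F#.
C minor (natural minor) shares 0: none.
E minor (natural minor) shares 3: Bm, Em, G.
The most common triads (3) are shared with E minor.

E minor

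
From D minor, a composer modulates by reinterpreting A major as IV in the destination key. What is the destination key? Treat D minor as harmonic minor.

E major

The numeral IV denotes a major triad on scale degree 4. With A on degree 4, the tonic of the new key is E.
Degree 4 carries a major triad in major keys, so the destination is E major.
Check: the diatonic triads of E major are E (I), F♯m (ii), G♯m (iii), A (IV), B (V), C♯m (vi), D♯dim (vii°) — A major is indeed IV.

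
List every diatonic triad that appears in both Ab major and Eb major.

Triads in Ab major: Ab major (I), Bb minor (ii), C minor (iii), Db major (IV), Eb major (V), F minor (vi), G diminished (vii°).
Triads in Eb major: Eb major (I), F minor (ii), G minor (iii), Ab major (IV), Bb major (V), C minor (vi), D diminished (vii°).
Shared triads with their functions: Ab major (I in Ab major, IV in Eb major); C minor (iii in Ab major, vi in Eb major); Eb major (V in Ab major, I in Eb major); F minor (vi in Ab major, ii in Eb major).

Ab, Cm, Eb, Fm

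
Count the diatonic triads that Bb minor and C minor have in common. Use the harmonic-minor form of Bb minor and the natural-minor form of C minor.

Diatonic triads of Bb minor (harmonic minor): Bbm (i), Cdim (ii°), Dbaug (III+), Ebm (iv), F (V), Gb (VI), Adim (vii°).
Diatonic triads of C minor (natural minor): Cm (i), Ddim (ii°), Eb (III), Fm (iv), Gm (v), Ab (VI), Bb (VII).
No triad has the same root and quality in both keys.

0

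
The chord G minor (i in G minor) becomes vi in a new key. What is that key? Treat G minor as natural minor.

The numeral vi denotes a minor triad on scale degree 6. With G on degree 6, the tonic of the new key is Bb.
Degree 6 carries a minor triad in major keys, so the destination is Bb major.
Check: the diatonic triads of Bb major are Bb (I), Cm (ii), Dm (iii), Eb (IV), F (V), Gm (vi), Adim (vii°) — G minor is indeed vi.

Bb major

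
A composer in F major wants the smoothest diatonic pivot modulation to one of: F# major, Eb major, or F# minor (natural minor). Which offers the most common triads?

Triads of F major: F major (I), G minor (ii), A minor (iii), Bb major (IV), C major (V), D minor (vi), E diminished (vii°).
F# major shares 0: none.
Eb major shares 2: Gm, Bb.
F# minor (natural minor) shares 0: none.
The most common triads (2) are shared with Eb major.

Eb major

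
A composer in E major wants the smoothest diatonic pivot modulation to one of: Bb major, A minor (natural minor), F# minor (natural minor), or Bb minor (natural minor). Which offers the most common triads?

Triads of E major: E (I), F#m (ii), G#m (iii), A (IV), B (V), C#m (vi), D#dim (vii°).
Bb major shares 0: none.
A minor (natural minor) shares 0: none.
F# minor (natural minor) shares 4: E, F#m, A, C#m.
Bb minor (natural minor) shares 0: none.
The most common triads (4) are shared with F# minor.

F# minor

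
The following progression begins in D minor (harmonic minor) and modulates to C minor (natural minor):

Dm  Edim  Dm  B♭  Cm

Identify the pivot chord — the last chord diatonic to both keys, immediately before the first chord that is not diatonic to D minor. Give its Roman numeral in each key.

Chords diatonic to D minor: Dm, Edim, Faug, Gm, A, B♭, C♯dim.
Reading the progression, the first chord not in that set is Cm, so the modulation leaves D minor there.
The chord immediately before Cm is B♭, which is diatonic to both keys: VI in D minor and VII in C minor.

B♭ — VI in D minor, VII in C minor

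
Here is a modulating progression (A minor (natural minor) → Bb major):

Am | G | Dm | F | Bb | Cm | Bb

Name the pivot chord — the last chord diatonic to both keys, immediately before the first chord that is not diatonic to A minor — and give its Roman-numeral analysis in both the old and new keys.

Chords diatonic to A minor: Am, Bdim, C, Dm, Em, F, G.
Reading the progression, the first chord not in that set is Bb, so the modulation leaves A minor there.
The chord immediately before Bb is F, which is diatonic to both keys: VI in A minor and V in Bb major.

F — VI in A minor, V in Bb major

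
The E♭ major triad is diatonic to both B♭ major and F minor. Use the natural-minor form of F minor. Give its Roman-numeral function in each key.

IV in B♭ major; VII in F minor

The scale of B♭ major is B♭ C D E♭ F G A; E♭ is degree 4, and the triad built there (E♭-G-B♭) is major, so it is IV.
The scale of F minor (natural minor) is F G A♭ B♭ C D♭ E♭; E♭ is degree 7, and the triad built there (E♭-G-B♭) is major, so it is VII.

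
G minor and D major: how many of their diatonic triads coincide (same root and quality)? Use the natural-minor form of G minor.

Diatonic triads of G minor (natural minor): Gm (i), Adim (ii°), Bb (III), Cm (iv), Dm (v), Eb (VI), F (VII).
Diatonic triads of D major: D (I), Em (ii), F#m (iii), G (IV), A (V), Bm (vi), C#dim (vii°).
No triad has the same root and quality in both keys.

0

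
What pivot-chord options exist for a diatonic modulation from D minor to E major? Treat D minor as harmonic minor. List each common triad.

Triads in D minor (harmonic minor): D minor (i), E diminished (ii°), F augmented (III+), G minor (iv), A major (V), B♭ major (VI), C♯ diminished (vii°).
Triads in E major: E major (I), F♯ minor (ii), G♯ minor (iii), A major (IV), B major (V), C♯ minor (vi), D♯ diminished (vii°).
Shared triads with their functions: A major (V in D minor, IV in E major).

A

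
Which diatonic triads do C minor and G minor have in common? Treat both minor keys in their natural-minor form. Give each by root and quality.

Cm, E♭, Gm, B♭

Triads in C minor (natural minor): C minor (i), D diminished (ii°), E♭ major (III), F minor (iv), G minor (v), A♭ major (VI), B♭ major (VII).
Triads in G minor (natural minor): G minor (i), A diminished (ii°), B♭ major (III), C minor (iv), D minor (v), E♭ major (VI), F major (VII).
Shared triads with their functions: C minor (i in C minor, iv in G minor); E♭ major (III in C minor, VI in G minor); G minor (v in C minor, i in G minor); B♭ major (VII in C minor, III in G minor).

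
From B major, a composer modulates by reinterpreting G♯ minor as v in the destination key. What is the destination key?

The numeral v denotes a minor triad on scale degree 5. With G♯ on degree 5, the tonic of the new key is C♯.
Degree 5 carries a minor triad in natural-minor keys, so the destination is C♯ minor.
Check: the diatonic triads of C♯ minor (natural minor) are C♯m (i), D♯dim (ii°), E (III), F♯m (iv), G♯m (v), A (VI), B (VII) — G♯ minor is indeed v.

C♯ minor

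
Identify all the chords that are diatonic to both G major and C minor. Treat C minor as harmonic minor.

G

Triads in G major: G (I), Am (ii), Bm (iii), C (IV), D (V), Em (vi), F#dim (vii°).
Triads in C minor (harmonic minor): Cm (i), Ddim (ii°), Ebaug (III+), Fm (iv), G (V), Ab (VI), Bdim (vii°).
Shared triads with their functions: G (I in G major, V in C minor).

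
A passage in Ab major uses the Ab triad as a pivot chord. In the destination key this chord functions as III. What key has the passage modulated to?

The numeral III denotes a major triad on scale degree 3. With Ab on degree 3, the tonic of the new key is F.
Degree 3 carries a major triad in natural-minor keys, so the destination is F minor.
Check: the diatonic triads of F minor (natural minor) are Fm (i), Gdim (ii°), Ab (III), Bbm (iv), Cm (v), Db (VI), Eb (VII) — Ab is indeed III.

F minor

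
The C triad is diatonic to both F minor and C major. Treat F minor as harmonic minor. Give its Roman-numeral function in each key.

V in F minor; I in C major

The scale of F minor (harmonic minor) is F G Ab Bb C Db E; C is degree 5, and the triad built there (C-E-G) is major, so it is V.
The scale of C major is C D E F G A B; C is degree 1, and the triad built there (C-E-G) is major, so it is I.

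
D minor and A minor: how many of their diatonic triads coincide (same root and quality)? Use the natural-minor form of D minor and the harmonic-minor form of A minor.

Diatonic triads of D minor (natural minor): D minor (i), E diminished (ii°), F major (III), G minor (iv), A minor (v), Bb major (VI), C major (VII).
Diatonic triads of A minor (harmonic minor): A minor (i), B diminished (ii°), C augmented (III+), D minor (iv), E major (V), F major (VI), G# diminished (vii°).
Matching root and quality in both lists: D minor, F major, A minor.
That gives 3 common triads.

3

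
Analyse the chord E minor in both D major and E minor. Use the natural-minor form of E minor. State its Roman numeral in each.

ii in D major; i in E minor

The scale of D major is D E F♯ G A B C♯; E is degree 2, and the triad built there (E-G-B) is minor, so it is ii.
The scale of E minor (natural minor) is E F♯ G A B C D; E is degree 1, and the triad built there (E-G-B) is minor, so it is i.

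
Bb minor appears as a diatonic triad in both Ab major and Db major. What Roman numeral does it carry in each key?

ii in Ab major; vi in Db major

The scale of Ab major is Ab Bb C Db Eb F G; Bb is degree 2, and the triad built there (Bb-Db-F) is minor, so it is ii.
The scale of Db major is Db Eb F Gb Ab Bb C; Bb is degree 6, and the triad built there (Bb-Db-F) is minor, so it is vi.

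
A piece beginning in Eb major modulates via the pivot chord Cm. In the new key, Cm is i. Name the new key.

C minor

The numeral i denotes a minor triad on scale degree 1. With C on degree 1, the tonic of the new key is C.
Degree 1 carries a minor triad in minor keys, so the destination is C minor.
Check: the diatonic triads of C minor (natural minor) are Cm (i), Ddim (ii°), Eb (III), Fm (iv), Gm (v), Ab (VI), Bb (VII) — Cm is indeed i.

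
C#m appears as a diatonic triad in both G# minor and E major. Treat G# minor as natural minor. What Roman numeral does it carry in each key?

The scale of G# minor (natural minor) is G# A# B C# D# E F#; C# is degree 4, and the triad built there (C#-E-G#) is minor, so it is iv.
The scale of E major is E F# G# A B C# D#; C# is degree 6, and the triad built there (C#-E-G#) is minor, so it is vi.

iv in G# minor; vi in E major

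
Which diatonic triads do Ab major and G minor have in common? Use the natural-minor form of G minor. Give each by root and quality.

Triads in Ab major: Ab (I), Bbm (ii), Cm (iii), Db (IV), Eb (V), Fm (vi), Gdim (vii°).
Triads in G minor (natural minor): Gm (i), Adim (ii°), Bb (III), Cm (iv), Dm (v), Eb (VI), F (VII).
Shared triads with their functions: Cm (iii in Ab major, iv in G minor); Eb (V in Ab major, VI in G minor).

Cm, Eb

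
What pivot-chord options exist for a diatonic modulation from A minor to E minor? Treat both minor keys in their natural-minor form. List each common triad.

Am, C, Em, G

Triads in A minor (natural minor): A minor (i), B diminished (ii°), C major (III), D minor (iv), E minor (v), F major (VI), G major (VII).
Triads in E minor (natural minor): E minor (i), F# diminished (ii°), G major (III), A minor (iv), B minor (v), C major (VI), D major (VII).
Shared triads with their functions: A minor (i in A minor, iv in E minor); C major (III in A minor, VI in E minor); E minor (v in A minor, i in E minor); G major (VII in A minor, III in E minor).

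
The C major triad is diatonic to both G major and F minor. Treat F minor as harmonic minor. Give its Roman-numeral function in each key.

IV in G major; V in F minor

The scale of G major is G A B C D E F#; C is degree 4, and the triad built there (C-E-G) is major, so it is IV.
The scale of F minor (harmonic minor) is F G Ab Bb C Db E; C is degree 5, and the triad built there (C-E-G) is major, so it is V.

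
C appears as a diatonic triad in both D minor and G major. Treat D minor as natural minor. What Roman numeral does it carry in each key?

VII in D minor; IV in G major

The scale of D minor (natural minor) is D E F G A Bb C; C is degree 7, and the triad built there (C-E-G) is major, so it is VII.
The scale of G major is G A B C D E F#; C is degree 4, and the triad built there (C-E-G) is major, so it is IV.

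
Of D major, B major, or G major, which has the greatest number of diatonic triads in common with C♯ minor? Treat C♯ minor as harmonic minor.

Triads of C♯ minor (harmonic minor): C♯m (i), D♯dim (ii°), Eaug (III+), F♯m (iv), G♯ (V), A (VI), B♯dim (vii°).
D major shares 2: F♯m, A.
B major shares 1: C♯m.
G major shares 0: none.
The most common triads (2) are shared with D major.

D major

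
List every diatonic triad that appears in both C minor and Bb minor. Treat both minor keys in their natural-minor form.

Fm, Ab

Triads in C minor (natural minor): Cm (i), Ddim (ii°), Eb (III), Fm (iv), Gm (v), Ab (VI), Bb (VII).
Triads in Bb minor (natural minor): Bbm (i), Cdim (ii°), Db (III), Ebm (iv), Fm (v), Gb (VI), Ab (VII).
Shared triads with their functions: Fm (iv in C minor, v in Bb minor); Ab (VI in C minor, VII in Bb minor).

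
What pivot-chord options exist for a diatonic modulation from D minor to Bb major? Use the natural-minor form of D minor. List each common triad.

Dm, F, Gm, Bb

Triads in D minor (natural minor): Dm (i), Edim (ii°), F (III), Gm (iv), Am (v), Bb (VI), C (VII).
Triads in Bb major: Bb (I), Cm (ii), Dm (iii), Eb (IV), F (V), Gm (vi), Adim (vii°).
Shared triads with their functions: Dm (i in D minor, iii in Bb major); F (III in D minor, V in Bb major); Gm (iv in D minor, vi in Bb major); Bb (VI in D minor, I in Bb major).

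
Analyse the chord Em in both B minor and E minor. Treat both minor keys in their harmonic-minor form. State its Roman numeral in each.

iv in B minor; i in E minor

The scale of B minor (harmonic minor) is B C# D E F# G A#; E is degree 4, and the triad built there (E-G-B) is minor, so it is iv.
The scale of E minor (harmonic minor) is E F# G A B C D#; E is degree 1, and the triad built there (E-G-B) is minor, so it is i.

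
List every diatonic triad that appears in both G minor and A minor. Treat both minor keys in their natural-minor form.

Triads in G minor (natural minor): Gm (i), Adim (ii°), B♭ (III), Cm (iv), Dm (v), E♭ (VI), F (VII).
Triads in A minor (natural minor): Am (i), Bdim (ii°), C (III), Dm (iv), Em (v), F (VI), G (VII).
Shared triads with their functions: Dm (v in G minor, iv in A minor); F (VII in G minor, VI in A minor).

Dm, F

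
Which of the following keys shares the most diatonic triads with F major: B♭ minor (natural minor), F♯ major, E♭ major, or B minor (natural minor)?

Triads of F major: F major (I), G minor (ii), A minor (iii), B♭ major (IV), C major (V), D minor (vi), E diminished (vii°).
B♭ minor (natural minor) shares 0: none.
F♯ major shares 0: none.
E♭ major shares 2: Gm, B♭.
B minor (natural minor) shares 0: none.
The most common triads (2) are shared with E♭ major.

E♭ major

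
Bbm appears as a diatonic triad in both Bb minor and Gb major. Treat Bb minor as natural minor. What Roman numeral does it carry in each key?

The scale of Bb minor (natural minor) is Bb C Db Eb F Gb Ab; Bb is degree 1, and the triad built there (Bb-Db-F) is minor, so it is i.
The scale of Gb major is Gb Ab Bb Cb Db Eb F; Bb is degree 3, and the triad built there (Bb-Db-F) is minor, so it is iii.

i in Bb minor; iii in Gb major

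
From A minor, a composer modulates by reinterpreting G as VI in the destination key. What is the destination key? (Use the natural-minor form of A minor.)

B minor

The numeral VI denotes a major triad on scale degree 6. With G on degree 6, the tonic of the new key is B.
Degree 6 carries a major triad in minor keys, so the destination is B minor.
Check: the diatonic triads of B minor (natural minor) are Bm (i), C#dim (ii°), D (III), Em (iv), F#m (v), G (VI), A (VII) — G is indeed VI.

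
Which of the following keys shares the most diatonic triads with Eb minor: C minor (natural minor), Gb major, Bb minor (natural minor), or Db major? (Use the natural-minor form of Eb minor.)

Gb major

Triads of Eb minor (natural minor): Eb minor (i), F diminished (ii°), Gb major (III), Ab minor (iv), Bb minor (v), Cb major (VI), Db major (VII).
C minor (natural minor) shares 0: none.
Gb major shares 7: Ebm, Fdim, Gb, Abm, Bbm, Cb, Db.
Bb minor (natural minor) shares 4: Ebm, Gb, Bbm, Db.
Db major shares 4: Ebm, Gb, Bbm, Db.
The most common triads (7) are shared with Gb major.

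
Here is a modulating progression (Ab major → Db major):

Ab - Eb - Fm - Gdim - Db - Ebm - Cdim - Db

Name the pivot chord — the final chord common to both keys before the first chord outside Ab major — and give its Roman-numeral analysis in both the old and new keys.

Chords diatonic to Ab major: Ab, Bbm, Cm, Db, Eb, Fm, Gdim.
Reading the progression, the first chord not in that set is Ebm, so the modulation leaves Ab major there.
The chord immediately before Ebm is Db, which is diatonic to both keys: IV in Ab major and I in Db major.

Db — IV in Ab major, I in Db major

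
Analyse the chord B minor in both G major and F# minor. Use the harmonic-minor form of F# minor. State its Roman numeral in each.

iii in G major; iv in F# minor

The scale of G major is G A B C D E F#; B is degree 3, and the triad built there (B-D-F#) is minor, so it is iii.
The scale of F# minor (harmonic minor) is F# G# A B C# D E#; B is degree 4, and the triad built there (B-D-F#) is minor, so it is iv.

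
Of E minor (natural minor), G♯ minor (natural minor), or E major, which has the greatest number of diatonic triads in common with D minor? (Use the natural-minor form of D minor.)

E minor

Triads of D minor (natural minor): D minor (i), E diminished (ii°), F major (III), G minor (iv), A minor (v), B♭ major (VI), C major (VII).
E minor (natural minor) shares 2: Am, C.
G♯ minor (natural minor) shares 0: none.
E major shares 0: none.
The most common triads (2) are shared with E minor.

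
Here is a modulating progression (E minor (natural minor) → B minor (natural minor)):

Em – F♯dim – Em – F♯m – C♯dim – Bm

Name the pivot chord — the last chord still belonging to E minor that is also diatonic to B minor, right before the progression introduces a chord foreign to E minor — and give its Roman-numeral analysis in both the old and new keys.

Chords diatonic to E minor: Em, F♯dim, G, Am, Bm, C, D.
Reading the progression, the first chord not in that set is F♯m, so the modulation leaves E minor there.
The chord immediately before F♯m is Em, which is diatonic to both keys: i in E minor and iv in B minor.

Em — i in E minor, iv in B minor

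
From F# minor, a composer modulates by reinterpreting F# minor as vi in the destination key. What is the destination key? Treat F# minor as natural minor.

The numeral vi denotes a minor triad on scale degree 6. With F# on degree 6, the tonic of the new key is A.
Degree 6 carries a minor triad in major keys, so the destination is A major.
Check: the diatonic triads of A major are A (I), Bm (ii), C#m (iii), D (IV), E (V), F#m (vi), G#dim (vii°) — F# minor is indeed vi.

A major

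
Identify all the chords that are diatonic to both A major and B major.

Triads in A major: A major (I), B minor (ii), C♯ minor (iii), D major (IV), E major (V), F♯ minor (vi), G♯ diminished (vii°).
Triads in B major: B major (I), C♯ minor (ii), D♯ minor (iii), E major (IV), F♯ major (V), G♯ minor (vi), A♯ diminished (vii°).
Shared triads with their functions: C♯ minor (iii in A major, ii in B major); E major (V in A major, IV in B major).

C♯m, E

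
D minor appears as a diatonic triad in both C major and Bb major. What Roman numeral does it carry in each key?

The scale of C major is C D E F G A B; D is degree 2, and the triad built there (D-F-A) is minor, so it is ii.
The scale of Bb major is Bb C D Eb F G A; D is degree 3, and the triad built there (D-F-A) is minor, so it is iii.

ii in C major; iii in Bb major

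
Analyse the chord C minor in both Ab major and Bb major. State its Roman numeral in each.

iii in Ab major; ii in Bb major

The scale of Ab major is Ab Bb C Db Eb F G; C is degree 3, and the triad built there (C-Eb-G) is minor, so it is iii.
The scale of Bb major is Bb C D Eb F G A; C is degree 2, and the triad built there (C-Eb-G) is minor, so it is ii.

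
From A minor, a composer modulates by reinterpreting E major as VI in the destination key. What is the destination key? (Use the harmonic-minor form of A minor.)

The numeral VI denotes a major triad on scale degree 6. With E on degree 6, the tonic of the new key is G#.
Degree 6 carries a major triad in minor keys, so the destination is G# minor.
Check: the diatonic triads of G# minor (natural minor) are G#m (i), A#dim (ii°), B (III), C#m (iv), D#m (v), E (VI), F# (VII) — E major is indeed VI.

G# minor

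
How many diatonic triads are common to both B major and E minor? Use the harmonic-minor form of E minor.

Diatonic triads of B major: B major (I), C# minor (ii), D# minor (iii), E major (IV), F# major (V), G# minor (vi), A# diminished (vii°).
Diatonic triads of E minor (harmonic minor): E minor (i), F# diminished (ii°), G augmented (III+), A minor (iv), B major (V), C major (VI), D# diminished (vii°).
Matching root and quality in both lists: B major.
That gives 1 common triad.

1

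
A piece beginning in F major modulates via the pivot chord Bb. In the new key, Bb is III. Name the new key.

The numeral III denotes a major triad on scale degree 3. With Bb on degree 3, the tonic of the new key is G.
Degree 3 carries a major triad in natural-minor keys, so the destination is G minor.
Check: the diatonic triads of G minor (natural minor) are Gm (i), Adim (ii°), Bb (III), Cm (iv), Dm (v), Eb (VI), F (VII) — Bb is indeed III.

G minor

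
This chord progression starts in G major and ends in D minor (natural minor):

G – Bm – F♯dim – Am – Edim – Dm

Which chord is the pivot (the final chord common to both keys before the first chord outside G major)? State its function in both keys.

Chords diatonic to G major: G, Am, Bm, C, D, Em, F♯dim.
Reading the progression, the first chord not in that set is Edim, so the modulation leaves G major there.
The chord immediately before Edim is Am, which is diatonic to both keys: ii in G major and v in D minor.

Am — ii in G major, v in D minor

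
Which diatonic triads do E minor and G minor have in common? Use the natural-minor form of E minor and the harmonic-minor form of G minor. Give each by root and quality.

Triads in E minor (natural minor): Em (i), F♯dim (ii°), G (III), Am (iv), Bm (v), C (VI), D (VII).
Triads in G minor (harmonic minor): Gm (i), Adim (ii°), B♭aug (III+), Cm (iv), D (V), E♭ (VI), F♯dim (vii°).
Shared triads with their functions: F♯dim (ii° in E minor, vii° in G minor); D (VII in E minor, V in G minor).

F♯dim, D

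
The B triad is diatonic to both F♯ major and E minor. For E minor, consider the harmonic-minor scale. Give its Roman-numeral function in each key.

IV in F♯ major; V in E minor

The scale of F♯ major is F♯ G♯ A♯ B C♯ D♯ E♯; B is degree 4, and the triad built there (B-D♯-F♯) is major, so it is IV.
The scale of E minor (harmonic minor) is E F♯ G A B C D♯; B is degree 5, and the triad built there (B-D♯-F♯) is major, so it is V.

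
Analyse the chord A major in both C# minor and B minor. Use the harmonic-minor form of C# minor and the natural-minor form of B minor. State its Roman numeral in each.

VI in C# minor; VII in B minor

The scale of C# minor (harmonic minor) is C# D# E F# G# A B#; A is degree 6, and the triad built there (A-C#-E) is major, so it is VI.
The scale of B minor (natural minor) is B C# D E F# G A; A is degree 7, and the triad built there (A-C#-E) is major, so it is VII.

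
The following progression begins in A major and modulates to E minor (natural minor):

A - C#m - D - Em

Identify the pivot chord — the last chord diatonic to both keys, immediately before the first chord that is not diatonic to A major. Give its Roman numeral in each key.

Chords diatonic to A major: A, Bm, C#m, D, E, F#m, G#dim.
Reading the progression, the first chord not in that set is Em, so the modulation leaves A major there.
The chord immediately before Em is D, which is diatonic to both keys: IV in A major and VII in E minor.

D — IV in A major, VII in E minor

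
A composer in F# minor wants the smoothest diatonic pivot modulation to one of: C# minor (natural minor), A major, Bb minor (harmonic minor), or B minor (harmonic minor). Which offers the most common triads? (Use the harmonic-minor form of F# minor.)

Triads of F# minor (harmonic minor): F# minor (i), G# diminished (ii°), A augmented (III+), B minor (iv), C# major (V), D major (VI), E# diminished (vii°).
C# minor (natural minor) shares 1: F#m.
A major shares 4: F#m, G#dim, Bm, D.
Bb minor (harmonic minor) shares 0: none.
B minor (harmonic minor) shares 1: Bm.
The most common triads (4) are shared with A major.

A major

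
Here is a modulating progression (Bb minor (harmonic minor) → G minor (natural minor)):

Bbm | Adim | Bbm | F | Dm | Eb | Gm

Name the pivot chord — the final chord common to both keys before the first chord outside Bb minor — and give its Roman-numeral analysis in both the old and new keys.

Chords diatonic to Bb minor: Bbm, Cdim, Dbaug, Ebm, F, Gb, Adim.
Reading the progression, the first chord not in that set is Dm, so the modulation leaves Bb minor there.
The chord immediately before Dm is F, which is diatonic to both keys: V in Bb minor and VII in G minor.

F — V in Bb minor, VII in G minor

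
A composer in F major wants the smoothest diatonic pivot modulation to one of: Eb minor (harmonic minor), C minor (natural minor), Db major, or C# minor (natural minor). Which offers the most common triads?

C minor

Triads of F major: F major (I), G minor (ii), A minor (iii), Bb major (IV), C major (V), D minor (vi), E diminished (vii°).
Eb minor (harmonic minor) shares 1: Bb.
C minor (natural minor) shares 2: Gm, Bb.
Db major shares 0: none.
C# minor (natural minor) shares 0: none.
The most common triads (2) are shared with C minor.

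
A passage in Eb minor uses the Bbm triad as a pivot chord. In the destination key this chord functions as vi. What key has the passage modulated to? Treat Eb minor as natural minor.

Db major

The numeral vi denotes a minor triad on scale degree 6. With Bb on degree 6, the tonic of the new key is Db.
Degree 6 carries a minor triad in major keys, so the destination is Db major.
Check: the diatonic triads of Db major are Db (I), Ebm (ii), Fm (iii), Gb (IV), Ab (V), Bbm (vi), Cdim (vii°) — Bbm is indeed vi.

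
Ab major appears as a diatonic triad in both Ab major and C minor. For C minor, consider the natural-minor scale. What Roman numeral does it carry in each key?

I in Ab major; VI in C minor

The scale of Ab major is Ab Bb C Db Eb F G; Ab is degree 1, and the triad built there (Ab-C-Eb) is major, so it is I.
The scale of C minor (natural minor) is C D Eb F G Ab Bb; Ab is degree 6, and the triad built there (Ab-C-Eb) is major, so it is VI.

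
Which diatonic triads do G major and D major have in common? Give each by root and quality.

G, Bm, D, Em

Triads in G major: G major (I), A minor (ii), B minor (iii), C major (IV), D major (V), E minor (vi), F# diminished (vii°).
Triads in D major: D major (I), E minor (ii), F# minor (iii), G major (IV), A major (V), B minor (vi), C# diminished (vii°).
Shared triads with their functions: G major (I in G major, IV in D major); B minor (iii in G major, vi in D major); D major (V in G major, I in D major); E minor (vi in G major, ii in D major).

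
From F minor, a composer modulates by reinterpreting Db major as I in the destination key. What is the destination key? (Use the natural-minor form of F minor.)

The numeral I denotes a major triad on scale degree 1. With Db on degree 1, the tonic of the new key is Db.
Degree 1 carries a major triad in major keys, so the destination is Db major.
Check: the diatonic triads of Db major are Db (I), Ebm (ii), Fm (iii), Gb (IV), Ab (V), Bbm (vi), Cdim (vii°) — Db major is indeed I.

Db major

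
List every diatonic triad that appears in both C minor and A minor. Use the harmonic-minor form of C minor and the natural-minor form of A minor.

G, Bdim

Triads in C minor (harmonic minor): C minor (i), D diminished (ii°), Eb augmented (III+), F minor (iv), G major (V), Ab major (VI), B diminished (vii°).
Triads in A minor (natural minor): A minor (i), B diminished (ii°), C major (III), D minor (iv), E minor (v), F major (VI), G major (VII).
Shared triads with their functions: G major (V in C minor, VII in A minor); B diminished (vii° in C minor, ii° in A minor).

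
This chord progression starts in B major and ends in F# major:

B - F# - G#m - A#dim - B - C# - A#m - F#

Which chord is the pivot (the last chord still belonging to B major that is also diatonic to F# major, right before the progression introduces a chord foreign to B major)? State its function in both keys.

Chords diatonic to B major: B, C#m, D#m, E, F#, G#m, A#dim.
Reading the progression, the first chord not in that set is C#, so the modulation leaves B major there.
The chord immediately before C# is B, which is diatonic to both keys: I in B major and IV in F# major.

B — I in B major, IV in F# major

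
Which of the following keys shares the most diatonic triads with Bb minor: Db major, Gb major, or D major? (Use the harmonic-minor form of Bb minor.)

Db major

Triads of Bb minor (harmonic minor): Bb minor (i), C diminished (ii°), Db augmented (III+), Eb minor (iv), F major (V), Gb major (VI), A diminished (vii°).
Db major shares 4: Bbm, Cdim, Ebm, Gb.
Gb major shares 3: Bbm, Ebm, Gb.
D major shares 0: none.
The most common triads (4) are shared with Db major.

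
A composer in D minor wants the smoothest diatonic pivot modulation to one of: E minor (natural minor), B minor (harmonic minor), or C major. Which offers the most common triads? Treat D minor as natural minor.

C major

Triads of D minor (natural minor): D minor (i), E diminished (ii°), F major (III), G minor (iv), A minor (v), Bb major (VI), C major (VII).
E minor (natural minor) shares 2: Am, C.
B minor (harmonic minor) shares 0: none.
C major shares 4: Dm, F, Am, C.
The most common triads (4) are shared with C major.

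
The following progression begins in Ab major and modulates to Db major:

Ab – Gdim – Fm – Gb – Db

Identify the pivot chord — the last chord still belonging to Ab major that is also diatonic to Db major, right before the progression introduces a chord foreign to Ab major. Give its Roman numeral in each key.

Chords diatonic to Ab major: Ab, Bbm, Cm, Db, Eb, Fm, Gdim.
Reading the progression, the first chord not in that set is Gb, so the modulation leaves Ab major there.
The chord immediately before Gb is Fm, which is diatonic to both keys: vi in Ab major and iii in Db major.

Fm — vi in Ab major, iii in Db major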